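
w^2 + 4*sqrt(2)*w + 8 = (w + 2*sqrt(2))^2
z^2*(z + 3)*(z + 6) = z^4 + 9*z^3 + 18*z^2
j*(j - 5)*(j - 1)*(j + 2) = j^4 - 4*j^3 - 7*j^2 + 10*j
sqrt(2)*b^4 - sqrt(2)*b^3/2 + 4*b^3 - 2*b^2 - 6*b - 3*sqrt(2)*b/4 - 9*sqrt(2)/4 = (b - 3/2)*(b + sqrt(2)/2)*(b + 3*sqrt(2)/2)*(sqrt(2)*b + sqrt(2))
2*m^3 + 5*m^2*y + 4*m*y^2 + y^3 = (m + y)^2*(2*m + y)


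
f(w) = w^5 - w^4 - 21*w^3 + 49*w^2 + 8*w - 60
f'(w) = 5*w^4 - 4*w^3 - 63*w^2 + 98*w + 8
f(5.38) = 1800.65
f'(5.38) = 2277.75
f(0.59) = -42.59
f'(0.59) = 43.67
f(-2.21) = 311.74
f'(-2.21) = -353.83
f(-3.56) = 747.58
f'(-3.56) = -155.74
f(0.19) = -56.86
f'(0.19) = 24.32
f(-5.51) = -1103.97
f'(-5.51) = 2833.15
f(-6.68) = -6959.41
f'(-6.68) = 7690.25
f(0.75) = -35.38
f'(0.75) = 45.96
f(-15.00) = -728280.00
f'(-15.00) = 250988.00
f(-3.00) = 600.00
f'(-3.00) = -340.00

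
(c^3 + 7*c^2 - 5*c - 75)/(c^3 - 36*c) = (c^3 + 7*c^2 - 5*c - 75)/(c*(c^2 - 36))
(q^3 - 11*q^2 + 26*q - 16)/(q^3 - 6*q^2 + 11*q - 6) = (q - 8)/(q - 3)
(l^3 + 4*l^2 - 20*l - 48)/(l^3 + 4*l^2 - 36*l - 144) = (l^2 - 2*l - 8)/(l^2 - 2*l - 24)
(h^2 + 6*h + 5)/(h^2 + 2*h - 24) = (h^2 + 6*h + 5)/(h^2 + 2*h - 24)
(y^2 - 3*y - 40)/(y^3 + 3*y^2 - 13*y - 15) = (y - 8)/(y^2 - 2*y - 3)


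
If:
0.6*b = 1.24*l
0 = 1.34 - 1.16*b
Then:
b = 1.16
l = 0.56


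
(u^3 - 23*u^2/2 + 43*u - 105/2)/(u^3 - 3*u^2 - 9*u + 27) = (2*u^2 - 17*u + 35)/(2*(u^2 - 9))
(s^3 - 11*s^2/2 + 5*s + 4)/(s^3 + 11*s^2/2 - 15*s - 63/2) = (2*s^3 - 11*s^2 + 10*s + 8)/(2*s^3 + 11*s^2 - 30*s - 63)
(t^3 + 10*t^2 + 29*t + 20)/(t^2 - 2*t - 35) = (t^2 + 5*t + 4)/(t - 7)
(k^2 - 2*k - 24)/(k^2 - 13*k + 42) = (k + 4)/(k - 7)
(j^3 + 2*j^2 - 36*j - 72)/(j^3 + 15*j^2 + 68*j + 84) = (j - 6)/(j + 7)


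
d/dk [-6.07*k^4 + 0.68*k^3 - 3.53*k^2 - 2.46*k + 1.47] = -24.28*k^3 + 2.04*k^2 - 7.06*k - 2.46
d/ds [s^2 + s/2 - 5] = 2*s + 1/2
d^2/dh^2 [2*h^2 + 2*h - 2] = 4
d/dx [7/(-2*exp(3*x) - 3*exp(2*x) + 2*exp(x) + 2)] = (42*exp(2*x) + 42*exp(x) - 14)*exp(x)/(2*exp(3*x) + 3*exp(2*x) - 2*exp(x) - 2)^2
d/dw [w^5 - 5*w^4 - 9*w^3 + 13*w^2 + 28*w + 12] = 5*w^4 - 20*w^3 - 27*w^2 + 26*w + 28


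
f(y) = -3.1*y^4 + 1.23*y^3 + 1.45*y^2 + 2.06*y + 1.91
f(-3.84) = -728.31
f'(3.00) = -290.83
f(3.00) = -196.75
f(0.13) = 2.20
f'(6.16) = -2738.49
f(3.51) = -390.34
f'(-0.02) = 2.00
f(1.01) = 3.51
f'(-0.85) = 9.88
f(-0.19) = 1.56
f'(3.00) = -290.83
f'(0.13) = 2.47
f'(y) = -12.4*y^3 + 3.69*y^2 + 2.9*y + 2.06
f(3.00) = -196.75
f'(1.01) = -4.02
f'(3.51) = -478.52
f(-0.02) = 1.87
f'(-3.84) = 747.46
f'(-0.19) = 1.73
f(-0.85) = -1.17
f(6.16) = -4106.47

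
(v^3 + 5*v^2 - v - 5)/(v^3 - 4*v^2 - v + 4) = (v + 5)/(v - 4)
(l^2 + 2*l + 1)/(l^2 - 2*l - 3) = (l + 1)/(l - 3)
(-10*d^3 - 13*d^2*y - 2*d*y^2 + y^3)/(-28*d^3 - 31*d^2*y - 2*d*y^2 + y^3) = (-10*d^2 - 3*d*y + y^2)/(-28*d^2 - 3*d*y + y^2)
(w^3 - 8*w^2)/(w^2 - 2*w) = w*(w - 8)/(w - 2)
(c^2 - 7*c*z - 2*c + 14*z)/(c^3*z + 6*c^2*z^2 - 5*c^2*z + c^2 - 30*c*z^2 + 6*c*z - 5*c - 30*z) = (c^2 - 7*c*z - 2*c + 14*z)/(c^3*z + 6*c^2*z^2 - 5*c^2*z + c^2 - 30*c*z^2 + 6*c*z - 5*c - 30*z)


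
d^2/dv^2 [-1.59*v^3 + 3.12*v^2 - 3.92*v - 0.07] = 6.24 - 9.54*v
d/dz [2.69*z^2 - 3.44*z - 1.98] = 5.38*z - 3.44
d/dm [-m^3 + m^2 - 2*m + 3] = -3*m^2 + 2*m - 2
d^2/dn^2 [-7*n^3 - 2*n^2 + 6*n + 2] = -42*n - 4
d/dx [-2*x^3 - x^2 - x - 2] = -6*x^2 - 2*x - 1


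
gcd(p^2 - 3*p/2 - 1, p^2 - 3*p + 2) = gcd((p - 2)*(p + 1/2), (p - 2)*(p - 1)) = p - 2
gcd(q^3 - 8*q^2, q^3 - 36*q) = q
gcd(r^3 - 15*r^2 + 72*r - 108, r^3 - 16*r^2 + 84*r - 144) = r^2 - 12*r + 36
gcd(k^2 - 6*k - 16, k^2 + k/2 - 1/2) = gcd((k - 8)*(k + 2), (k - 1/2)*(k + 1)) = 1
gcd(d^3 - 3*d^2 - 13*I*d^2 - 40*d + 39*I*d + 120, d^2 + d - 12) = d - 3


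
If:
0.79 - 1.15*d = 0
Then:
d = 0.69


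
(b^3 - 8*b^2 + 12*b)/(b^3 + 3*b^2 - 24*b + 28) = b*(b - 6)/(b^2 + 5*b - 14)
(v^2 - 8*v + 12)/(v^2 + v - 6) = (v - 6)/(v + 3)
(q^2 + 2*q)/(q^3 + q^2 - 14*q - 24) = q/(q^2 - q - 12)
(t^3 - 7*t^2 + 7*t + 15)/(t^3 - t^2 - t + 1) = (t^2 - 8*t + 15)/(t^2 - 2*t + 1)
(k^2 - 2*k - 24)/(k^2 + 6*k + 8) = (k - 6)/(k + 2)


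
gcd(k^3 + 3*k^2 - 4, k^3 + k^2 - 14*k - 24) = k + 2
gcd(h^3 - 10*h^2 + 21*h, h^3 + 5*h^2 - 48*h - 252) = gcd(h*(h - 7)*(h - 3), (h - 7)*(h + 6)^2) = h - 7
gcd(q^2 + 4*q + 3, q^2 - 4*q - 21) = q + 3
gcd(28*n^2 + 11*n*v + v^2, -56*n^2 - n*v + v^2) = 7*n + v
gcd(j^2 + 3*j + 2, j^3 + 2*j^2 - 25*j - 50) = j + 2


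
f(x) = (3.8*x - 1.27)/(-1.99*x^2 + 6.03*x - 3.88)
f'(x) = (3.8*x - 1.27)*(3.98*x - 6.03)/(-1.99*x^2 + 6.03*x - 3.88)^2 + 3.8/(-1.99*x^2 + 6.03*x - 3.88) = (7.562*x^2 - 5.0546*x - 7.0859)/(3.9601*x^4 - 23.9994*x^3 + 51.8033*x^2 - 46.7928*x + 15.0544)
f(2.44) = -7.89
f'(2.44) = 24.88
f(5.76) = -0.59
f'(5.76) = 0.17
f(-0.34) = 0.42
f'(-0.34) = -0.12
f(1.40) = 6.12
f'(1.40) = 1.51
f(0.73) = -2.79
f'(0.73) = -23.26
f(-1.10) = 0.42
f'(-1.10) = 0.05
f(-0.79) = 0.43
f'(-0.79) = 0.02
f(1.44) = 6.21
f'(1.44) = 2.87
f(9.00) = -0.30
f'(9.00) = 0.05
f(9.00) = -0.30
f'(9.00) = 0.05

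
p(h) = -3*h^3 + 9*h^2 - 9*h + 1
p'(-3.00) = -144.00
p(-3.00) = 190.00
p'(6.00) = -225.00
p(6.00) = -377.00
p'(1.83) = -6.20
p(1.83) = -3.72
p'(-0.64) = -24.21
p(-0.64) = 11.23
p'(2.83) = -30.14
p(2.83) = -20.39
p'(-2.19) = -91.58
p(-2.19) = 95.39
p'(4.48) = -108.99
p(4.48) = -128.43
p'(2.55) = -21.62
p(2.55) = -13.17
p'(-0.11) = -11.09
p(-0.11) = 2.10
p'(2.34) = -16.16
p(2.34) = -9.22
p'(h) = -9*h^2 + 18*h - 9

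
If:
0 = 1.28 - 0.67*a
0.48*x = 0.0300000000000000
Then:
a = 1.91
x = 0.06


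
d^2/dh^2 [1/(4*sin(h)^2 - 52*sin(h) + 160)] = (-4*sin(h)^4 + 39*sin(h)^3 - 3*sin(h)^2 - 598*sin(h) + 258)/(4*(sin(h)^2 - 13*sin(h) + 40)^3)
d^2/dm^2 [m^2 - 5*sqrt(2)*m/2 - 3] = 2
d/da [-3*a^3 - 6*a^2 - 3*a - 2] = -9*a^2 - 12*a - 3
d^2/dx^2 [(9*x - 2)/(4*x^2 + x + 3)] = 2*((8*x + 1)^2*(9*x - 2) - (108*x + 1)*(4*x^2 + x + 3))/(4*x^2 + x + 3)^3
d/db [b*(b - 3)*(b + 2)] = 3*b^2 - 2*b - 6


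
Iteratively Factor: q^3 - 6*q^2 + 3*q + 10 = (q - 5)*(q^2 - q - 2) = (q - 5)*(q - 2)*(q + 1)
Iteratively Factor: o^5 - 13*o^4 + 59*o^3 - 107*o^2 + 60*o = (o - 1)*(o^4 - 12*o^3 + 47*o^2 - 60*o) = (o - 3)*(o - 1)*(o^3 - 9*o^2 + 20*o) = o*(o - 3)*(o - 1)*(o^2 - 9*o + 20) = o*(o - 4)*(o - 3)*(o - 1)*(o - 5)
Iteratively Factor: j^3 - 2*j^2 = (j)*(j^2 - 2*j) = j*(j - 2)*(j)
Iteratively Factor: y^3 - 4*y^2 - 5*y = (y)*(y^2 - 4*y - 5) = y*(y + 1)*(y - 5)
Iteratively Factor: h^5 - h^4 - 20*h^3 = (h)*(h^4 - h^3 - 20*h^2) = h^2*(h^3 - h^2 - 20*h) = h^3*(h^2 - h - 20) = h^3*(h - 5)*(h + 4)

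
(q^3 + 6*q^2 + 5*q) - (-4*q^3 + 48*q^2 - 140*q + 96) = 5*q^3 - 42*q^2 + 145*q - 96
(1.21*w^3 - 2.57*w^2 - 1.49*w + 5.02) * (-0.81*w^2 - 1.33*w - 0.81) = -0.9801*w^5 + 0.4724*w^4 + 3.6449*w^3 - 0.00280000000000058*w^2 - 5.4697*w - 4.0662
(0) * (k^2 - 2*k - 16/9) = 0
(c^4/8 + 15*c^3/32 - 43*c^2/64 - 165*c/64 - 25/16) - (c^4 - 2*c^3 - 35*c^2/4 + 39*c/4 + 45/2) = -7*c^4/8 + 79*c^3/32 + 517*c^2/64 - 789*c/64 - 385/16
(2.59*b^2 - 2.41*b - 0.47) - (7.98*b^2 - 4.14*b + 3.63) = -5.39*b^2 + 1.73*b - 4.1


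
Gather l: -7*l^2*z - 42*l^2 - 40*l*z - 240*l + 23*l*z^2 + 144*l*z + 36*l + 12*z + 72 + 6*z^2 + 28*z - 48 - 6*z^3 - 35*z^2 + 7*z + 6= l^2*(-7*z - 42) + l*(23*z^2 + 104*z - 204) - 6*z^3 - 29*z^2 + 47*z + 30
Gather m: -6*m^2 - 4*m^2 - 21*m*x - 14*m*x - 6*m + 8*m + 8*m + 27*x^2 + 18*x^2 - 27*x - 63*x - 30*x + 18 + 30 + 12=-10*m^2 + m*(10 - 35*x) + 45*x^2 - 120*x + 60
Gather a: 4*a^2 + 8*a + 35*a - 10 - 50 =4*a^2 + 43*a - 60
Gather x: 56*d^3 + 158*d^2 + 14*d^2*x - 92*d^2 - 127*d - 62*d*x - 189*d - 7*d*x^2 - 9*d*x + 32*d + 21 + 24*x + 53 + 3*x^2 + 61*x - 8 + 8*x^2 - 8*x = 56*d^3 + 66*d^2 - 284*d + x^2*(11 - 7*d) + x*(14*d^2 - 71*d + 77) + 66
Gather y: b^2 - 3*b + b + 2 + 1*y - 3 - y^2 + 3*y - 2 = b^2 - 2*b - y^2 + 4*y - 3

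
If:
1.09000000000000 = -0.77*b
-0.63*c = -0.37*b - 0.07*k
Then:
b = -1.42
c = 0.111111111111111*k - 0.831374974232117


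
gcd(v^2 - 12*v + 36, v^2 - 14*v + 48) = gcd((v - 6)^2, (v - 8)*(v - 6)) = v - 6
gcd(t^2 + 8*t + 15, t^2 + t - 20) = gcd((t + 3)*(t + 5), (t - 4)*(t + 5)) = t + 5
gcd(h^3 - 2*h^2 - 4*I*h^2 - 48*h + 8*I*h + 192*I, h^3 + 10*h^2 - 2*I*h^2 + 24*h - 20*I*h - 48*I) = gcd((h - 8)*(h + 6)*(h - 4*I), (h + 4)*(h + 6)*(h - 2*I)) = h + 6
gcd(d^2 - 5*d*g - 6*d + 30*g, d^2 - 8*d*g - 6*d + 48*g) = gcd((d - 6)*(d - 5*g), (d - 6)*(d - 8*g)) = d - 6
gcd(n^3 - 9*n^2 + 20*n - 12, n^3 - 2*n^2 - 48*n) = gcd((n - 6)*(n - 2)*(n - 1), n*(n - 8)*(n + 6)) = 1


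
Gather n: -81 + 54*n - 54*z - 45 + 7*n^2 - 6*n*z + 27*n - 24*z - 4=7*n^2 + n*(81 - 6*z) - 78*z - 130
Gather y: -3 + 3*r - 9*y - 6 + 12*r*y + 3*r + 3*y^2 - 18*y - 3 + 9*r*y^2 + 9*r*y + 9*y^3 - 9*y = 6*r + 9*y^3 + y^2*(9*r + 3) + y*(21*r - 36) - 12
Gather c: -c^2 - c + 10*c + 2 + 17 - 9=-c^2 + 9*c + 10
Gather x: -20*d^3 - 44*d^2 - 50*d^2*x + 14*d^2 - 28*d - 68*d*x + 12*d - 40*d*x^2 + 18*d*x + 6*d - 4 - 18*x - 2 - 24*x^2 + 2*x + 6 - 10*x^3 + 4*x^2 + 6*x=-20*d^3 - 30*d^2 - 10*d - 10*x^3 + x^2*(-40*d - 20) + x*(-50*d^2 - 50*d - 10)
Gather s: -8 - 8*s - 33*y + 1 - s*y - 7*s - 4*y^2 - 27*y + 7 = s*(-y - 15) - 4*y^2 - 60*y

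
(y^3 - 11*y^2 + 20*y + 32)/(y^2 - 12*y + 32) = y + 1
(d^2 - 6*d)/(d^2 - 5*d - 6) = d/(d + 1)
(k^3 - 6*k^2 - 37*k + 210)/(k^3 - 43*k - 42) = (k - 5)/(k + 1)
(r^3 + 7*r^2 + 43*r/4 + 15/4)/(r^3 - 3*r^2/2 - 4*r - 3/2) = (2*r^2 + 13*r + 15)/(2*(r^2 - 2*r - 3))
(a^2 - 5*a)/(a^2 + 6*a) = (a - 5)/(a + 6)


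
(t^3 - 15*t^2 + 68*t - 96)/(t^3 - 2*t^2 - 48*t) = (t^2 - 7*t + 12)/(t*(t + 6))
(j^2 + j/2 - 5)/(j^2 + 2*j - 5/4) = 2*(j - 2)/(2*j - 1)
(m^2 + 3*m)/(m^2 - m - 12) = m/(m - 4)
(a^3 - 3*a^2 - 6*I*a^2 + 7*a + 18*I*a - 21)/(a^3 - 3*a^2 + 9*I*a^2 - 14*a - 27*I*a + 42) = (a^2 - 6*I*a + 7)/(a^2 + 9*I*a - 14)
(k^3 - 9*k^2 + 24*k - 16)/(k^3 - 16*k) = (k^2 - 5*k + 4)/(k*(k + 4))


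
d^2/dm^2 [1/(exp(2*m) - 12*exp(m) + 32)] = 4*((3 - exp(m))*(exp(2*m) - 12*exp(m) + 32) + 2*(exp(m) - 6)^2*exp(m))*exp(m)/(exp(2*m) - 12*exp(m) + 32)^3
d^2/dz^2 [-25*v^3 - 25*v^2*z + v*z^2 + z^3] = 2*v + 6*z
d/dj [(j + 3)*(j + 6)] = 2*j + 9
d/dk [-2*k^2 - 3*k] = -4*k - 3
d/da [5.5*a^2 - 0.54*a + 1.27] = 11.0*a - 0.54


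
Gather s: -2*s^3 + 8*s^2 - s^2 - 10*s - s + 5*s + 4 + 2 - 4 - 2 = -2*s^3 + 7*s^2 - 6*s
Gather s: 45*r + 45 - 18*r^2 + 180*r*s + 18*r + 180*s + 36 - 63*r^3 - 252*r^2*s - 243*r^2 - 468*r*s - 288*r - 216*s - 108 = -63*r^3 - 261*r^2 - 225*r + s*(-252*r^2 - 288*r - 36) - 27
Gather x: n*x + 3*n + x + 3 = 3*n + x*(n + 1) + 3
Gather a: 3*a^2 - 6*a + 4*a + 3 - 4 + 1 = 3*a^2 - 2*a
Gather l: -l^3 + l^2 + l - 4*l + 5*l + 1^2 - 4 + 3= -l^3 + l^2 + 2*l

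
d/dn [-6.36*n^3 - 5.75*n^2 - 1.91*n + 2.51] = -19.08*n^2 - 11.5*n - 1.91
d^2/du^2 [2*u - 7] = 0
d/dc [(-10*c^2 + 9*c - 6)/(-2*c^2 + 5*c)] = 2*(-16*c^2 - 12*c + 15)/(c^2*(4*c^2 - 20*c + 25))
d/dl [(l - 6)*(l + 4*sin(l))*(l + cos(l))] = (6 - l)*(l + 4*sin(l))*(sin(l) - 1) + (l - 6)*(l + cos(l))*(4*cos(l) + 1) + (l + 4*sin(l))*(l + cos(l))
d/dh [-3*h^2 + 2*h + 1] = 2 - 6*h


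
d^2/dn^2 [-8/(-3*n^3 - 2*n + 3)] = 16*(-9*n*(3*n^3 + 2*n - 3) + (9*n^2 + 2)^2)/(3*n^3 + 2*n - 3)^3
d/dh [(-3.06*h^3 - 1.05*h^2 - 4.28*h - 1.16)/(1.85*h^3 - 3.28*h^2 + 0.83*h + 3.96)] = (3.5527136788005e-15*h^5 + 11.9793*h^4 + 10.7564*h^3 - 44.8247*h^2 - 15.9256*h - 15.986)/(3.4225*h^6 - 12.136*h^5 + 13.8294*h^4 + 9.2072*h^3 - 25.2887*h^2 + 6.5736*h + 15.6816)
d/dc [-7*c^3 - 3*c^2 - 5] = 3*c*(-7*c - 2)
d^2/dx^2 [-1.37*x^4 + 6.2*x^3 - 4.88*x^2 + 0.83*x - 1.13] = -16.44*x^2 + 37.2*x - 9.76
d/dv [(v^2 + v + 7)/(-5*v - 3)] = (-5*v^2 - 6*v + 32)/(25*v^2 + 30*v + 9)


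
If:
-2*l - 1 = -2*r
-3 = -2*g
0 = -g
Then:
No Solution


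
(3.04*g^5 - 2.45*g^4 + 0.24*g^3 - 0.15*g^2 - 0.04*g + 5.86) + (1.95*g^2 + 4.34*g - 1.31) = 3.04*g^5 - 2.45*g^4 + 0.24*g^3 + 1.8*g^2 + 4.3*g + 4.55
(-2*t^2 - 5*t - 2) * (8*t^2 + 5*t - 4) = -16*t^4 - 50*t^3 - 33*t^2 + 10*t + 8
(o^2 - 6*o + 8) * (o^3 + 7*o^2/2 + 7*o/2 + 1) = o^5 - 5*o^4/2 - 19*o^3/2 + 8*o^2 + 22*o + 8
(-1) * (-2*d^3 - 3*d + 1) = 2*d^3 + 3*d - 1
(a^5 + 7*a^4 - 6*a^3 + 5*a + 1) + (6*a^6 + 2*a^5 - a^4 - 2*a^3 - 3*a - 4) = 6*a^6 + 3*a^5 + 6*a^4 - 8*a^3 + 2*a - 3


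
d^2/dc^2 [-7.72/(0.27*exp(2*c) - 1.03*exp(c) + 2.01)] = (-7.72*(0.54*exp(c) - 1.03)*(1.08*exp(c) - 2.06)*exp(c) + (8.3376*exp(c) - 7.9516)*(0.27*exp(2*c) - 1.03*exp(c) + 2.01))*exp(c)/(0.27*exp(2*c) - 1.03*exp(c) + 2.01)^3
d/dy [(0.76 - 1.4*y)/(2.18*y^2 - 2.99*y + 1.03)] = (3.052*y^2 - 3.3136*y + 0.8304)/(4.7524*y^4 - 13.0364*y^3 + 13.4309*y^2 - 6.1594*y + 1.0609)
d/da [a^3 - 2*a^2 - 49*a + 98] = 3*a^2 - 4*a - 49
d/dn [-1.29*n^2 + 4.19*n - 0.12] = 4.19 - 2.58*n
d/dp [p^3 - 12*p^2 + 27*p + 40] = 3*p^2 - 24*p + 27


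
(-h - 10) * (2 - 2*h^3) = 2*h^4 + 20*h^3 - 2*h - 20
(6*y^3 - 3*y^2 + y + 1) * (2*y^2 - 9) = 12*y^5 - 6*y^4 - 52*y^3 + 29*y^2 - 9*y - 9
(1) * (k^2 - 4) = k^2 - 4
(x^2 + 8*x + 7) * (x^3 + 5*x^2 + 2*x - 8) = x^5 + 13*x^4 + 49*x^3 + 43*x^2 - 50*x - 56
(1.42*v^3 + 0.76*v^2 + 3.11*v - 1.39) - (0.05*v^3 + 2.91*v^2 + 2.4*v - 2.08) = 1.37*v^3 - 2.15*v^2 + 0.71*v + 0.69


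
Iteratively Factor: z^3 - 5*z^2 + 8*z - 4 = (z - 2)*(z^2 - 3*z + 2) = (z - 2)^2*(z - 1)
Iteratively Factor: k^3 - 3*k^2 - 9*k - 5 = (k + 1)*(k^2 - 4*k - 5) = (k - 5)*(k + 1)*(k + 1)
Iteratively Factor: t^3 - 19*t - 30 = (t + 3)*(t^2 - 3*t - 10) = (t + 2)*(t + 3)*(t - 5)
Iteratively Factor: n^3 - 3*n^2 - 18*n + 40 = (n + 4)*(n^2 - 7*n + 10) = (n - 5)*(n + 4)*(n - 2)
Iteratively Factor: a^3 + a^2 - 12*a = (a - 3)*(a^2 + 4*a) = (a - 3)*(a + 4)*(a)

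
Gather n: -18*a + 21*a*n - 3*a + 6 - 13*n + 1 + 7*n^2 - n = -21*a + 7*n^2 + n*(21*a - 14) + 7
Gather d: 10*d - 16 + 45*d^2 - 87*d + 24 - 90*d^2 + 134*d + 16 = -45*d^2 + 57*d + 24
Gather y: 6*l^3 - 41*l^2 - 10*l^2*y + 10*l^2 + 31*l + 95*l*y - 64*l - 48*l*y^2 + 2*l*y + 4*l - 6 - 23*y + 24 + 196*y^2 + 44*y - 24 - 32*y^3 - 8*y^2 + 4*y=6*l^3 - 31*l^2 - 29*l - 32*y^3 + y^2*(188 - 48*l) + y*(-10*l^2 + 97*l + 25) - 6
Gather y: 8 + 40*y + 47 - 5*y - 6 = 35*y + 49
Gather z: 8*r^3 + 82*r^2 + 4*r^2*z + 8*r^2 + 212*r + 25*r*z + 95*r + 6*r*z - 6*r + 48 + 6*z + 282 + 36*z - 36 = 8*r^3 + 90*r^2 + 301*r + z*(4*r^2 + 31*r + 42) + 294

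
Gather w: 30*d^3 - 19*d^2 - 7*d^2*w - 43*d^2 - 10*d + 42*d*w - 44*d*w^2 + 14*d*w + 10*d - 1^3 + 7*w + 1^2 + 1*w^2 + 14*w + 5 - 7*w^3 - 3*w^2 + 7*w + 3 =30*d^3 - 62*d^2 - 7*w^3 + w^2*(-44*d - 2) + w*(-7*d^2 + 56*d + 28) + 8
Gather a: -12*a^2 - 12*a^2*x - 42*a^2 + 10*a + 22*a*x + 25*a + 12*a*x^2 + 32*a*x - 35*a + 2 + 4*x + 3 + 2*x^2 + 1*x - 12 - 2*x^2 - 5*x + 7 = a^2*(-12*x - 54) + a*(12*x^2 + 54*x)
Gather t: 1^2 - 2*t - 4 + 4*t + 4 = 2*t + 1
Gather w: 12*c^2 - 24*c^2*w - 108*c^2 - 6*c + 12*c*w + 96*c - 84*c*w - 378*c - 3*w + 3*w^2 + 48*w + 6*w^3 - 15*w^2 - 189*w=-96*c^2 - 288*c + 6*w^3 - 12*w^2 + w*(-24*c^2 - 72*c - 144)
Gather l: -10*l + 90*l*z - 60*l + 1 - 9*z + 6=l*(90*z - 70) - 9*z + 7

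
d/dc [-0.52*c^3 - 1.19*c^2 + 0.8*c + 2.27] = -1.56*c^2 - 2.38*c + 0.8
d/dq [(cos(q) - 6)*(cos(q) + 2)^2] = (10 - 3*cos(q))*(cos(q) + 2)*sin(q)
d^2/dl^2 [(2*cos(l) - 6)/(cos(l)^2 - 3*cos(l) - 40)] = 2*(9*sin(l)^4*cos(l) - 9*sin(l)^4 + 627*sin(l)^2 + 7457*cos(l)/4 + 273*cos(3*l)/4 - cos(5*l)/2 - 84)/(sin(l)^2 + 3*cos(l) + 39)^3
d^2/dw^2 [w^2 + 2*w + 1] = 2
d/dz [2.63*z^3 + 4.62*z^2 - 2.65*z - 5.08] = 7.89*z^2 + 9.24*z - 2.65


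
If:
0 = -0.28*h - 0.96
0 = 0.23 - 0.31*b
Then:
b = 0.74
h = -3.43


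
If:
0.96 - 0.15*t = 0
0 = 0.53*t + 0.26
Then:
No Solution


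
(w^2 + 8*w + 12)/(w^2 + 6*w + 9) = (w^2 + 8*w + 12)/(w^2 + 6*w + 9)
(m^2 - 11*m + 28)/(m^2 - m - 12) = (m - 7)/(m + 3)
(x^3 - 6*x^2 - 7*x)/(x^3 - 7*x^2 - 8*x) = (x - 7)/(x - 8)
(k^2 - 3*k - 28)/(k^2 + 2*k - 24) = (k^2 - 3*k - 28)/(k^2 + 2*k - 24)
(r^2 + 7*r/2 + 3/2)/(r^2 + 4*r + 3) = (r + 1/2)/(r + 1)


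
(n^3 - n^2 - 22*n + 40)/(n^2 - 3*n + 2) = (n^2 + n - 20)/(n - 1)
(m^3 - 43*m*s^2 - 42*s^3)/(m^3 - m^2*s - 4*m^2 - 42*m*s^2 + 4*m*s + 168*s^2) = (m + s)/(m - 4)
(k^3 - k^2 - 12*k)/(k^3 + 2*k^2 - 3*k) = (k - 4)/(k - 1)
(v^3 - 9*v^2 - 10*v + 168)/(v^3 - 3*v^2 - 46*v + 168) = (v^2 - 3*v - 28)/(v^2 + 3*v - 28)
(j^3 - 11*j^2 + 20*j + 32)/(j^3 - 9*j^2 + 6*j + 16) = (j - 4)/(j - 2)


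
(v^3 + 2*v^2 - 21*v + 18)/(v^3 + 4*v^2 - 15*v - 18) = (v - 1)/(v + 1)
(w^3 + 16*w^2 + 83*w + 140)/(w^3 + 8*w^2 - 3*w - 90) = (w^2 + 11*w + 28)/(w^2 + 3*w - 18)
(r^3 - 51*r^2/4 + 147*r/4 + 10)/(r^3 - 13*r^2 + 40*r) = (r + 1/4)/r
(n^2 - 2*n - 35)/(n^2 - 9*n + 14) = (n + 5)/(n - 2)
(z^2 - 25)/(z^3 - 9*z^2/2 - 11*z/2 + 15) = 2*(z + 5)/(2*z^2 + z - 6)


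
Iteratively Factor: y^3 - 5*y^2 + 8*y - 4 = (y - 1)*(y^2 - 4*y + 4) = (y - 2)*(y - 1)*(y - 2)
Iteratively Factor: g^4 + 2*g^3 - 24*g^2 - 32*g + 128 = (g + 4)*(g^3 - 2*g^2 - 16*g + 32) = (g + 4)^2*(g^2 - 6*g + 8) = (g - 2)*(g + 4)^2*(g - 4)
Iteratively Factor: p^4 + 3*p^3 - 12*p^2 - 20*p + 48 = (p - 2)*(p^3 + 5*p^2 - 2*p - 24) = (p - 2)*(p + 4)*(p^2 + p - 6) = (p - 2)^2*(p + 4)*(p + 3)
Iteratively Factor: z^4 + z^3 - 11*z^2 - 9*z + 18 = (z + 3)*(z^3 - 2*z^2 - 5*z + 6) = (z + 2)*(z + 3)*(z^2 - 4*z + 3) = (z - 3)*(z + 2)*(z + 3)*(z - 1)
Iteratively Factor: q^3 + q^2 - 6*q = (q + 3)*(q^2 - 2*q) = q*(q + 3)*(q - 2)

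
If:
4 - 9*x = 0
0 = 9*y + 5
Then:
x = 4/9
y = -5/9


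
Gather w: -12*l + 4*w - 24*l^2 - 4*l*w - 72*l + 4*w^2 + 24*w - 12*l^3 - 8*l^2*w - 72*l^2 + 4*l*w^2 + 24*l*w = -12*l^3 - 96*l^2 - 84*l + w^2*(4*l + 4) + w*(-8*l^2 + 20*l + 28)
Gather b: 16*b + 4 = 16*b + 4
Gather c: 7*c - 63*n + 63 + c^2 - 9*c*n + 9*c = c^2 + c*(16 - 9*n) - 63*n + 63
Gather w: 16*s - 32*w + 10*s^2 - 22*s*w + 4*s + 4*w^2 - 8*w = 10*s^2 + 20*s + 4*w^2 + w*(-22*s - 40)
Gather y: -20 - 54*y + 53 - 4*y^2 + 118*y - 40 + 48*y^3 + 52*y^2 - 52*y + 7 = 48*y^3 + 48*y^2 + 12*y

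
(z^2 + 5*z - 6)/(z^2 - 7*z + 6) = (z + 6)/(z - 6)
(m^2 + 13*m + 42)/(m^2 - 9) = (m^2 + 13*m + 42)/(m^2 - 9)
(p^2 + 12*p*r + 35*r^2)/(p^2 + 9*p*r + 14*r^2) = (p + 5*r)/(p + 2*r)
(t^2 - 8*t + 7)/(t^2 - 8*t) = (t^2 - 8*t + 7)/(t*(t - 8))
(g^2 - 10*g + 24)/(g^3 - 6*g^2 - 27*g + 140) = (g - 6)/(g^2 - 2*g - 35)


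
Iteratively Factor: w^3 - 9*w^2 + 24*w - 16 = (w - 4)*(w^2 - 5*w + 4) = (w - 4)*(w - 1)*(w - 4)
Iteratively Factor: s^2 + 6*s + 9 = (s + 3)*(s + 3)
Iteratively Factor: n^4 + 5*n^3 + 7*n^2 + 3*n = (n + 3)*(n^3 + 2*n^2 + n) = n*(n + 3)*(n^2 + 2*n + 1) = n*(n + 1)*(n + 3)*(n + 1)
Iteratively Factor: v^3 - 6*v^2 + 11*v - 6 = (v - 1)*(v^2 - 5*v + 6) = (v - 2)*(v - 1)*(v - 3)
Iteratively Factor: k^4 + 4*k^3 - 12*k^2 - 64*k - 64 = (k + 2)*(k^3 + 2*k^2 - 16*k - 32) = (k + 2)*(k + 4)*(k^2 - 2*k - 8) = (k - 4)*(k + 2)*(k + 4)*(k + 2)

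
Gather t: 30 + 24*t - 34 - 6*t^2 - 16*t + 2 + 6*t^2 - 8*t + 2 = 0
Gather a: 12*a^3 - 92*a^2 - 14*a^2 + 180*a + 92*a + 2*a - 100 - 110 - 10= 12*a^3 - 106*a^2 + 274*a - 220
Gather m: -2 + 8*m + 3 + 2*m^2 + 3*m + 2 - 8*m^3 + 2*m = -8*m^3 + 2*m^2 + 13*m + 3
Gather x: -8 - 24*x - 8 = -24*x - 16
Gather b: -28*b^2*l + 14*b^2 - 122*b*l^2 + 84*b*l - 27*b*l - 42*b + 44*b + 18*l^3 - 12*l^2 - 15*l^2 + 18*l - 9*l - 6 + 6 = b^2*(14 - 28*l) + b*(-122*l^2 + 57*l + 2) + 18*l^3 - 27*l^2 + 9*l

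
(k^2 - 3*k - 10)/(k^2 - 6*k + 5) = (k + 2)/(k - 1)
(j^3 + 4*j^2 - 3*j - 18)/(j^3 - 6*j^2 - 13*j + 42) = (j + 3)/(j - 7)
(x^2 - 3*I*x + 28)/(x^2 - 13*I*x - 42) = (x + 4*I)/(x - 6*I)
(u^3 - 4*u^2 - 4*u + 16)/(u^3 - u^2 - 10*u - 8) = (u - 2)/(u + 1)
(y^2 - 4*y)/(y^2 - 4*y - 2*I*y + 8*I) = y/(y - 2*I)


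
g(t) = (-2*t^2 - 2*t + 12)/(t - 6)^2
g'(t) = (-4*t - 2)/(t - 6)^2 - 2*(-2*t^2 - 2*t + 12)/(t - 6)^3 = 2*(13*t - 6)/(t^3 - 18*t^2 + 108*t - 216)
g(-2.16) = 0.10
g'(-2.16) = 0.13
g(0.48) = 0.35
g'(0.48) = -0.00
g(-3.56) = -0.07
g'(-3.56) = 0.12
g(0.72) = 0.34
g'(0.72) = -0.05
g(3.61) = -3.73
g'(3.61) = -6.00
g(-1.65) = 0.17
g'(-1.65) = 0.12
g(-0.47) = 0.30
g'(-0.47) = 0.09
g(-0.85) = 0.26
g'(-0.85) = 0.11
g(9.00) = -18.67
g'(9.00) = 8.22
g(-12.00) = -0.78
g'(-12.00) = 0.06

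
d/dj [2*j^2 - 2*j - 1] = 4*j - 2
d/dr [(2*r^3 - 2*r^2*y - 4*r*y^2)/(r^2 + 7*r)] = 2*(r^2 + 14*r + 2*y^2 - 7*y)/(r^2 + 14*r + 49)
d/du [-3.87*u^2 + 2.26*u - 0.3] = 2.26 - 7.74*u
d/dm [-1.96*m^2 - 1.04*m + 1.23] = -3.92*m - 1.04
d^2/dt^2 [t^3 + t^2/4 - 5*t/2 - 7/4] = 6*t + 1/2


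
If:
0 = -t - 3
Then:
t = -3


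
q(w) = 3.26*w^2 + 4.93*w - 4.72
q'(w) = 6.52*w + 4.93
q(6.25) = 153.44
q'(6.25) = 45.68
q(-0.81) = -6.57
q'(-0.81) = -0.35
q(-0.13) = -5.31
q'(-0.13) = 4.08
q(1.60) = 11.51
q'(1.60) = 15.36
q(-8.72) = 200.18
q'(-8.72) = -51.92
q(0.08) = -4.30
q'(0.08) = 5.45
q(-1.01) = -6.37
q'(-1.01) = -1.66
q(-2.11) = -0.61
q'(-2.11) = -8.83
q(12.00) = 523.88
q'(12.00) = 83.17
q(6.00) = 142.22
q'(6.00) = 44.05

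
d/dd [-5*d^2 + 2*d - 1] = 2 - 10*d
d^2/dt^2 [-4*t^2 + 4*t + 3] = -8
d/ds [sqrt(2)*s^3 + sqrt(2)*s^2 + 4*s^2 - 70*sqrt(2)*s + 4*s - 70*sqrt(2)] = 3*sqrt(2)*s^2 + 2*sqrt(2)*s + 8*s - 70*sqrt(2) + 4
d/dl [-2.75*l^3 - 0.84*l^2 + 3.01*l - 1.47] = -8.25*l^2 - 1.68*l + 3.01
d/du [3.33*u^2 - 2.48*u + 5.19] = 6.66*u - 2.48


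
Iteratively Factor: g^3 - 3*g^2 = (g - 3)*(g^2) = g*(g - 3)*(g)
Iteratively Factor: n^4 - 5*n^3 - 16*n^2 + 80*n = (n - 4)*(n^3 - n^2 - 20*n) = (n - 4)*(n + 4)*(n^2 - 5*n) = (n - 5)*(n - 4)*(n + 4)*(n)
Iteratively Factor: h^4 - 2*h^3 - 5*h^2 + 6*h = (h)*(h^3 - 2*h^2 - 5*h + 6) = h*(h + 2)*(h^2 - 4*h + 3) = h*(h - 3)*(h + 2)*(h - 1)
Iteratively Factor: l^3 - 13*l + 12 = (l - 1)*(l^2 + l - 12) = (l - 3)*(l - 1)*(l + 4)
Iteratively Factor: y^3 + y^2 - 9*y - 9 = (y + 3)*(y^2 - 2*y - 3) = (y - 3)*(y + 3)*(y + 1)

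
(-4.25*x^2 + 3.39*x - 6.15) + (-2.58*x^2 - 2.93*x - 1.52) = -6.83*x^2 + 0.46*x - 7.67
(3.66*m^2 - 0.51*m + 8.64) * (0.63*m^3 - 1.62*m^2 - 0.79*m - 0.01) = 2.3058*m^5 - 6.2505*m^4 + 3.378*m^3 - 13.6305*m^2 - 6.8205*m - 0.0864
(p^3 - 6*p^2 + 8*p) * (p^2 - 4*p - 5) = p^5 - 10*p^4 + 27*p^3 - 2*p^2 - 40*p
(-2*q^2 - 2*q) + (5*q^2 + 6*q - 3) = 3*q^2 + 4*q - 3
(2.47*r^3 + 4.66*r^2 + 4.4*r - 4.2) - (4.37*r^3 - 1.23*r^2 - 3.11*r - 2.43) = -1.9*r^3 + 5.89*r^2 + 7.51*r - 1.77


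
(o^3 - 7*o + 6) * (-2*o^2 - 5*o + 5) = -2*o^5 - 5*o^4 + 19*o^3 + 23*o^2 - 65*o + 30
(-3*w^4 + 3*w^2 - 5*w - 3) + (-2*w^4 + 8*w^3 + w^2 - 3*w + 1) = -5*w^4 + 8*w^3 + 4*w^2 - 8*w - 2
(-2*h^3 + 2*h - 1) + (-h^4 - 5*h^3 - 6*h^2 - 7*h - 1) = -h^4 - 7*h^3 - 6*h^2 - 5*h - 2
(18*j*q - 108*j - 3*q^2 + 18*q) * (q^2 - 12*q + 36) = 18*j*q^3 - 324*j*q^2 + 1944*j*q - 3888*j - 3*q^4 + 54*q^3 - 324*q^2 + 648*q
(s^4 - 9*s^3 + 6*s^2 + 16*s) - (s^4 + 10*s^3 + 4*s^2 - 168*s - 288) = -19*s^3 + 2*s^2 + 184*s + 288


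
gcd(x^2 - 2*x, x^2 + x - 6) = x - 2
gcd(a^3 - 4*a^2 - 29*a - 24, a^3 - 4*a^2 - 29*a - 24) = a^3 - 4*a^2 - 29*a - 24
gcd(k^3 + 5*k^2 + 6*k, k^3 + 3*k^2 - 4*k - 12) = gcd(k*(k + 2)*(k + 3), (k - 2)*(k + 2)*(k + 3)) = k^2 + 5*k + 6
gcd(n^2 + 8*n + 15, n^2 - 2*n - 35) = n + 5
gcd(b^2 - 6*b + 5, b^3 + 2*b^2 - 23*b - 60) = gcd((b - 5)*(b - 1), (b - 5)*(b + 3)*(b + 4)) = b - 5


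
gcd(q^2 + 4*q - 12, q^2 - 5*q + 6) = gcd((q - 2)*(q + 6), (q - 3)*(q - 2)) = q - 2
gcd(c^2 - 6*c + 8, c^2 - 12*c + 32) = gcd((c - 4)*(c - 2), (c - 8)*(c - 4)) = c - 4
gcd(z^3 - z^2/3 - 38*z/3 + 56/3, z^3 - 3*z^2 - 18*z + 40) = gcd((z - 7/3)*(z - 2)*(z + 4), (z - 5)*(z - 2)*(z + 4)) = z^2 + 2*z - 8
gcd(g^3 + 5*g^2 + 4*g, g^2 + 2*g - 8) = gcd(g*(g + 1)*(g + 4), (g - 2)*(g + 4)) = g + 4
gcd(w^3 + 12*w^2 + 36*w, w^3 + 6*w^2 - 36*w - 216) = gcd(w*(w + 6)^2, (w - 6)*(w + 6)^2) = w^2 + 12*w + 36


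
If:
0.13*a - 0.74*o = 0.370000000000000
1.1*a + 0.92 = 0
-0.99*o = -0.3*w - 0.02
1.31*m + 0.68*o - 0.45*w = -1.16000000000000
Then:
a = -0.84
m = -1.31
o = -0.65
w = -2.20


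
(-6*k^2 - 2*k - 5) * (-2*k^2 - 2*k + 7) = 12*k^4 + 16*k^3 - 28*k^2 - 4*k - 35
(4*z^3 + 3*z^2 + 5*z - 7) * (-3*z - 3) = -12*z^4 - 21*z^3 - 24*z^2 + 6*z + 21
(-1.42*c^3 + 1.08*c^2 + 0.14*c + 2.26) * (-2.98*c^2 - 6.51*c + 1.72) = 4.2316*c^5 + 6.0258*c^4 - 9.8904*c^3 - 5.7886*c^2 - 14.4718*c + 3.8872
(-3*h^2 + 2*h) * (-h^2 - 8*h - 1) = 3*h^4 + 22*h^3 - 13*h^2 - 2*h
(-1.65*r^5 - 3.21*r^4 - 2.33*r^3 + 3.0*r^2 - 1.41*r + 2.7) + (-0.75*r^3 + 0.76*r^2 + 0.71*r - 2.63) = -1.65*r^5 - 3.21*r^4 - 3.08*r^3 + 3.76*r^2 - 0.7*r + 0.0700000000000003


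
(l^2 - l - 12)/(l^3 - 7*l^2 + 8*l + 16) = (l + 3)/(l^2 - 3*l - 4)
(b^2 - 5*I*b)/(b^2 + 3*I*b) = (b - 5*I)/(b + 3*I)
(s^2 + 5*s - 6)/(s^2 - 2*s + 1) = (s + 6)/(s - 1)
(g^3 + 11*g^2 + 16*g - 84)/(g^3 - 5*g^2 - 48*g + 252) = (g^2 + 4*g - 12)/(g^2 - 12*g + 36)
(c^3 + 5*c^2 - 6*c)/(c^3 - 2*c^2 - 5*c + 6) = c*(c + 6)/(c^2 - c - 6)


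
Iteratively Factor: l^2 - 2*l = (l)*(l - 2)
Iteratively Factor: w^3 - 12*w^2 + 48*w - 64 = (w - 4)*(w^2 - 8*w + 16) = (w - 4)^2*(w - 4)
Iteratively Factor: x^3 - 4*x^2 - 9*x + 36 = (x + 3)*(x^2 - 7*x + 12) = (x - 3)*(x + 3)*(x - 4)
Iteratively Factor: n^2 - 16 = (n + 4)*(n - 4)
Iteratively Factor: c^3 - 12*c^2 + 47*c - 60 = (c - 4)*(c^2 - 8*c + 15) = (c - 5)*(c - 4)*(c - 3)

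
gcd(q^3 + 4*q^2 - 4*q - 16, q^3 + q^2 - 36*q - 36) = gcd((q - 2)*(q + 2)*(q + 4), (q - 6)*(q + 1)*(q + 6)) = 1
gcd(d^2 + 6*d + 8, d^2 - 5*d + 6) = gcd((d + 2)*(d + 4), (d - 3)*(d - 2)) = 1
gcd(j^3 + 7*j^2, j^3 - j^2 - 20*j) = j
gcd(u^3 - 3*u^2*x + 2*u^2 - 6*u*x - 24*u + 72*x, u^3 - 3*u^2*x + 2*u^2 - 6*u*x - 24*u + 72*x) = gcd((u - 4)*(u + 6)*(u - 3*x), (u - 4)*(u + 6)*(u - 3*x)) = -u^3 + 3*u^2*x - 2*u^2 + 6*u*x + 24*u - 72*x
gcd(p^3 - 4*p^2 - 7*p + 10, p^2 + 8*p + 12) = p + 2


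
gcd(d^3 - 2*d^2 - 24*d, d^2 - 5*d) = d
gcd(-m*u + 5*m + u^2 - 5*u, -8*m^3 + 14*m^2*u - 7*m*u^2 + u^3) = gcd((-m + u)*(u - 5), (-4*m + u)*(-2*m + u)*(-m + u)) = -m + u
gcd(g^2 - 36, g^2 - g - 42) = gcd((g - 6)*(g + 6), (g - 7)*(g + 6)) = g + 6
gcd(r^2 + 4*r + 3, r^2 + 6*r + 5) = r + 1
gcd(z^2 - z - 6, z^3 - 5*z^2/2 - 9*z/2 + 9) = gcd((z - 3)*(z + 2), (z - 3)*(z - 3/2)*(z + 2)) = z^2 - z - 6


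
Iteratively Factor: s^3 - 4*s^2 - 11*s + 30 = (s + 3)*(s^2 - 7*s + 10) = (s - 2)*(s + 3)*(s - 5)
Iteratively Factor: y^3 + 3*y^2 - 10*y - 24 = (y + 4)*(y^2 - y - 6) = (y + 2)*(y + 4)*(y - 3)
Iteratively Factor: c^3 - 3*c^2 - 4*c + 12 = (c - 2)*(c^2 - c - 6) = (c - 3)*(c - 2)*(c + 2)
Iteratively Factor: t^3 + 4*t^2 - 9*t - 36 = (t + 4)*(t^2 - 9) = (t - 3)*(t + 4)*(t + 3)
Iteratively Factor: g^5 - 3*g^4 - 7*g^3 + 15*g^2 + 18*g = (g + 2)*(g^4 - 5*g^3 + 3*g^2 + 9*g) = (g + 1)*(g + 2)*(g^3 - 6*g^2 + 9*g) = g*(g + 1)*(g + 2)*(g^2 - 6*g + 9) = g*(g - 3)*(g + 1)*(g + 2)*(g - 3)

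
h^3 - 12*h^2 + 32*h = h*(h - 8)*(h - 4)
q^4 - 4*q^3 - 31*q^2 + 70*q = q*(q - 7)*(q - 2)*(q + 5)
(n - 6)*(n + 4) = n^2 - 2*n - 24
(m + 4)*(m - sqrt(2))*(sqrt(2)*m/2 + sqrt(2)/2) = sqrt(2)*m^3/2 - m^2 + 5*sqrt(2)*m^2/2 - 5*m + 2*sqrt(2)*m - 4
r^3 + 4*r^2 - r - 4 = (r - 1)*(r + 1)*(r + 4)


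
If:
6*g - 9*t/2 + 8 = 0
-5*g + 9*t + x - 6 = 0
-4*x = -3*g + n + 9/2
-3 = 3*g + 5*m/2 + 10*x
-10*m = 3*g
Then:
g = -388/271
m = 582/1355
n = -4815/542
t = -320/2439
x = 6/271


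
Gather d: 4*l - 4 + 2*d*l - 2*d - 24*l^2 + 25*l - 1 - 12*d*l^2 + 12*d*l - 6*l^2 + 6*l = d*(-12*l^2 + 14*l - 2) - 30*l^2 + 35*l - 5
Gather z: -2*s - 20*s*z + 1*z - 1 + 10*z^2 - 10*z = -2*s + 10*z^2 + z*(-20*s - 9) - 1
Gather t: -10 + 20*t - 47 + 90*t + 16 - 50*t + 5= 60*t - 36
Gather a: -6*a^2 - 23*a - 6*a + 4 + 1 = -6*a^2 - 29*a + 5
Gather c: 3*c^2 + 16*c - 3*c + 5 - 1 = 3*c^2 + 13*c + 4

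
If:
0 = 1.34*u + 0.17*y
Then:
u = -0.126865671641791*y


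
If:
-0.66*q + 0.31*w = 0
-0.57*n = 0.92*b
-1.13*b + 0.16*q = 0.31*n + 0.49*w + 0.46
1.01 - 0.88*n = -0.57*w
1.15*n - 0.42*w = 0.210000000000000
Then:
No Solution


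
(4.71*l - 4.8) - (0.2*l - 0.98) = 4.51*l - 3.82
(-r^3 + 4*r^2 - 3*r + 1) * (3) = -3*r^3 + 12*r^2 - 9*r + 3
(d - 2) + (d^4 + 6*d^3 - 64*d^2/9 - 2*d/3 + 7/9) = d^4 + 6*d^3 - 64*d^2/9 + d/3 - 11/9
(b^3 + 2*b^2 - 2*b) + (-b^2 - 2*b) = b^3 + b^2 - 4*b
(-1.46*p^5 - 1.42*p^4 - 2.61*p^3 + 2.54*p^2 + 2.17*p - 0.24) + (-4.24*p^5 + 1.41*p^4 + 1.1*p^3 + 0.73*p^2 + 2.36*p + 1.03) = -5.7*p^5 - 0.01*p^4 - 1.51*p^3 + 3.27*p^2 + 4.53*p + 0.79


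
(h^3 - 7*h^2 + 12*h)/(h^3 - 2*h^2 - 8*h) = (h - 3)/(h + 2)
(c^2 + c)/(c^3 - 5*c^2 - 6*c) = 1/(c - 6)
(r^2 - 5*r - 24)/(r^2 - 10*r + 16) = (r + 3)/(r - 2)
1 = 1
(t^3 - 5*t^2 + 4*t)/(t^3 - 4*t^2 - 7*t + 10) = t*(t - 4)/(t^2 - 3*t - 10)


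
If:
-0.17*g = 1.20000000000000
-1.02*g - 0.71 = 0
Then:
No Solution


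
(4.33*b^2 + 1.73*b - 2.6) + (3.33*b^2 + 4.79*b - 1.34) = 7.66*b^2 + 6.52*b - 3.94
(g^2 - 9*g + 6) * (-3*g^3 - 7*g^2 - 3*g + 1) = -3*g^5 + 20*g^4 + 42*g^3 - 14*g^2 - 27*g + 6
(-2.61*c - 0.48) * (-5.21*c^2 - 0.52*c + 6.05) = 13.5981*c^3 + 3.858*c^2 - 15.5409*c - 2.904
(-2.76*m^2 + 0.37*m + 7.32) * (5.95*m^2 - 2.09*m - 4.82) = -16.422*m^4 + 7.9699*m^3 + 56.0839*m^2 - 17.0822*m - 35.2824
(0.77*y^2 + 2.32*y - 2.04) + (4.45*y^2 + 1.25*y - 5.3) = 5.22*y^2 + 3.57*y - 7.34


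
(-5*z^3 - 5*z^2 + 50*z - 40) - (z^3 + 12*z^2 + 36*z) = -6*z^3 - 17*z^2 + 14*z - 40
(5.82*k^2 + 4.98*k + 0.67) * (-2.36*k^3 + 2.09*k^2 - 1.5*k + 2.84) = -13.7352*k^5 + 0.411*k^4 + 0.0970000000000013*k^3 + 10.4591*k^2 + 13.1382*k + 1.9028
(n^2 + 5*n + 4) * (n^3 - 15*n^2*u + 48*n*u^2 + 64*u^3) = n^5 - 15*n^4*u + 5*n^4 + 48*n^3*u^2 - 75*n^3*u + 4*n^3 + 64*n^2*u^3 + 240*n^2*u^2 - 60*n^2*u + 320*n*u^3 + 192*n*u^2 + 256*u^3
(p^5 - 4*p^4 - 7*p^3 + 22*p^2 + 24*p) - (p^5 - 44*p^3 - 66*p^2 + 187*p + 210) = -4*p^4 + 37*p^3 + 88*p^2 - 163*p - 210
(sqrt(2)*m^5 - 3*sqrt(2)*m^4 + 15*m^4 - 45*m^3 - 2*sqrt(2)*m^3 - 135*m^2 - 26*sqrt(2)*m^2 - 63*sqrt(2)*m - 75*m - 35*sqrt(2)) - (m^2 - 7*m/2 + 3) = sqrt(2)*m^5 - 3*sqrt(2)*m^4 + 15*m^4 - 45*m^3 - 2*sqrt(2)*m^3 - 136*m^2 - 26*sqrt(2)*m^2 - 63*sqrt(2)*m - 143*m/2 - 35*sqrt(2) - 3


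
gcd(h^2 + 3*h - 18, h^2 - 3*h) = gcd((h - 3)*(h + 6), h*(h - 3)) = h - 3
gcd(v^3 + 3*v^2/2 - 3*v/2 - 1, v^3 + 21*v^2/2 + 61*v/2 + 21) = 1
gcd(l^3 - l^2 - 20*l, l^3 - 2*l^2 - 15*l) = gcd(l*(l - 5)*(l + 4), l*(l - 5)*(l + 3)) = l^2 - 5*l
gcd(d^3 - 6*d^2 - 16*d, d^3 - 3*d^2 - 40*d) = d^2 - 8*d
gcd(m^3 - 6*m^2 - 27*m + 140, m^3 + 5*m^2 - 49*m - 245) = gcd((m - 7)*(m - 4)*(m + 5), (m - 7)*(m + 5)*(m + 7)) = m^2 - 2*m - 35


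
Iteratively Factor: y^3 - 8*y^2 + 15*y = (y)*(y^2 - 8*y + 15) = y*(y - 3)*(y - 5)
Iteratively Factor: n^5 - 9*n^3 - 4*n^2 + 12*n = (n + 2)*(n^4 - 2*n^3 - 5*n^2 + 6*n) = (n - 1)*(n + 2)*(n^3 - n^2 - 6*n) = (n - 1)*(n + 2)^2*(n^2 - 3*n) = n*(n - 1)*(n + 2)^2*(n - 3)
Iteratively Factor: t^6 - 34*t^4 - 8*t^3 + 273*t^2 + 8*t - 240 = (t + 4)*(t^5 - 4*t^4 - 18*t^3 + 64*t^2 + 17*t - 60) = (t - 5)*(t + 4)*(t^4 + t^3 - 13*t^2 - t + 12) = (t - 5)*(t - 1)*(t + 4)*(t^3 + 2*t^2 - 11*t - 12) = (t - 5)*(t - 3)*(t - 1)*(t + 4)*(t^2 + 5*t + 4) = (t - 5)*(t - 3)*(t - 1)*(t + 1)*(t + 4)*(t + 4)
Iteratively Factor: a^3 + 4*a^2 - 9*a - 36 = (a + 3)*(a^2 + a - 12) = (a - 3)*(a + 3)*(a + 4)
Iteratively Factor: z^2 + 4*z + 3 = (z + 1)*(z + 3)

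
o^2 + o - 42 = (o - 6)*(o + 7)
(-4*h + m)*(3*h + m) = -12*h^2 - h*m + m^2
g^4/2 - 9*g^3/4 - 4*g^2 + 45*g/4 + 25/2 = (g/2 + 1)*(g - 5)*(g - 5/2)*(g + 1)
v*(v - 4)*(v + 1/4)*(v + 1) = v^4 - 11*v^3/4 - 19*v^2/4 - v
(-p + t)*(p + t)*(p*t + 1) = -p^3*t - p^2 + p*t^3 + t^2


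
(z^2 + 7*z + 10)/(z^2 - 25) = (z + 2)/(z - 5)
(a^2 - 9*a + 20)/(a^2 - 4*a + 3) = (a^2 - 9*a + 20)/(a^2 - 4*a + 3)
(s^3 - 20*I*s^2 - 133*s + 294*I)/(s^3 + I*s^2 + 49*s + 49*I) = (s^2 - 13*I*s - 42)/(s^2 + 8*I*s - 7)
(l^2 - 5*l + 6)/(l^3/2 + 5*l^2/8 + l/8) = 8*(l^2 - 5*l + 6)/(l*(4*l^2 + 5*l + 1))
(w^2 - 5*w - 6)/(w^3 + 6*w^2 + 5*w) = (w - 6)/(w*(w + 5))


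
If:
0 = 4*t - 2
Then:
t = 1/2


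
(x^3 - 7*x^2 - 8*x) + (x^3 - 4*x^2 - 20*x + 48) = 2*x^3 - 11*x^2 - 28*x + 48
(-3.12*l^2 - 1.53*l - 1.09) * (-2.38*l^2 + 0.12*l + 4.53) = 7.4256*l^4 + 3.267*l^3 - 11.723*l^2 - 7.0617*l - 4.9377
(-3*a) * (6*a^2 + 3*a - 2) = -18*a^3 - 9*a^2 + 6*a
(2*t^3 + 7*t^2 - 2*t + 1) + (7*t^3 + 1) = 9*t^3 + 7*t^2 - 2*t + 2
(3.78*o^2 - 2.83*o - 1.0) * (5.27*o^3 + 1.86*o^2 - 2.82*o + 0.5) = 19.9206*o^5 - 7.8833*o^4 - 21.1934*o^3 + 8.0106*o^2 + 1.405*o - 0.5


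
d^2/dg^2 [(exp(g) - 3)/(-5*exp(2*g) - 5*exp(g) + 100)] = (-exp(4*g) + 13*exp(3*g) - 111*exp(2*g) + 223*exp(g) - 340)*exp(g)/(5*(exp(6*g) + 3*exp(5*g) - 57*exp(4*g) - 119*exp(3*g) + 1140*exp(2*g) + 1200*exp(g) - 8000))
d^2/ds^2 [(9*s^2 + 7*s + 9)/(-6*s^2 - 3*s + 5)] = 6*(-30*s^3 - 594*s^2 - 372*s - 227)/(216*s^6 + 324*s^5 - 378*s^4 - 513*s^3 + 315*s^2 + 225*s - 125)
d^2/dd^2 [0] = 0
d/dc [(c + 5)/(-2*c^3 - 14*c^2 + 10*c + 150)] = (c + 1)/(c^4 + 4*c^3 - 26*c^2 - 60*c + 225)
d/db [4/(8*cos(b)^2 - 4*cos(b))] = (-sin(b)/cos(b)^2 + 4*tan(b))/(2*cos(b) - 1)^2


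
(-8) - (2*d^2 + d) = -2*d^2 - d - 8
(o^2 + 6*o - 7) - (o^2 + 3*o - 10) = 3*o + 3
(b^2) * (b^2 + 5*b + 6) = b^4 + 5*b^3 + 6*b^2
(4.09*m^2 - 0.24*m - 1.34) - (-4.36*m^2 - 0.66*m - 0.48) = 8.45*m^2 + 0.42*m - 0.86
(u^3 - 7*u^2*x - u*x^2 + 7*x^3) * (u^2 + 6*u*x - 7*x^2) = u^5 - u^4*x - 50*u^3*x^2 + 50*u^2*x^3 + 49*u*x^4 - 49*x^5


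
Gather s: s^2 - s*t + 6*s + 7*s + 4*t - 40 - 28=s^2 + s*(13 - t) + 4*t - 68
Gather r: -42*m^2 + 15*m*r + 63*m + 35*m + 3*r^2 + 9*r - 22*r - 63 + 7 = -42*m^2 + 98*m + 3*r^2 + r*(15*m - 13) - 56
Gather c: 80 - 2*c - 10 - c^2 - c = -c^2 - 3*c + 70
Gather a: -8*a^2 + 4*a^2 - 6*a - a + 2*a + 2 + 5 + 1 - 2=-4*a^2 - 5*a + 6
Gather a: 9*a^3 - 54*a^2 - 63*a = 9*a^3 - 54*a^2 - 63*a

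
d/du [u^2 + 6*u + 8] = 2*u + 6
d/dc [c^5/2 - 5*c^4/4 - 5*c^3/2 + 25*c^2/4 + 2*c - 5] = 5*c^4/2 - 5*c^3 - 15*c^2/2 + 25*c/2 + 2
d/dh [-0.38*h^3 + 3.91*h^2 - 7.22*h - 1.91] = -1.14*h^2 + 7.82*h - 7.22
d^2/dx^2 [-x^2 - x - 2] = -2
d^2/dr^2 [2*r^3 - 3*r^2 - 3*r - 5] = 12*r - 6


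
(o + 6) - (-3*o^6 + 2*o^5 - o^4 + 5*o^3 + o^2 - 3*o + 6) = 3*o^6 - 2*o^5 + o^4 - 5*o^3 - o^2 + 4*o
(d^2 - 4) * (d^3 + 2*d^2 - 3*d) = d^5 + 2*d^4 - 7*d^3 - 8*d^2 + 12*d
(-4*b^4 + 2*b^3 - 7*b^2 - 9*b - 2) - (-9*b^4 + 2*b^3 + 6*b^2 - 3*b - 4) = 5*b^4 - 13*b^2 - 6*b + 2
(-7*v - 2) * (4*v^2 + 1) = -28*v^3 - 8*v^2 - 7*v - 2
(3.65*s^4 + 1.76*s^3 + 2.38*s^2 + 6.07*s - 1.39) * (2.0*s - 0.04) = 7.3*s^5 + 3.374*s^4 + 4.6896*s^3 + 12.0448*s^2 - 3.0228*s + 0.0556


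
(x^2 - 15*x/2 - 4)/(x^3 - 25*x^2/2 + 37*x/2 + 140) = (2*x + 1)/(2*x^2 - 9*x - 35)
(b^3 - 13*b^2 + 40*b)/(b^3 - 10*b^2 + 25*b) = (b - 8)/(b - 5)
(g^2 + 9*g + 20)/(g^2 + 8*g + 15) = (g + 4)/(g + 3)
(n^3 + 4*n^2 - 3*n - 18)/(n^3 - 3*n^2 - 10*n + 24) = (n + 3)/(n - 4)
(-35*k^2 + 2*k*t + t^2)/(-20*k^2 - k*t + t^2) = (7*k + t)/(4*k + t)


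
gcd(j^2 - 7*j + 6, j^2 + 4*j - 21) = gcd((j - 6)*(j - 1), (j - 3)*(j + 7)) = 1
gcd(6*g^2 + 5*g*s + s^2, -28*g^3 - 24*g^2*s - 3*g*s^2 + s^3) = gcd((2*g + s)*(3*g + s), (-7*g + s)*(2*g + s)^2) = 2*g + s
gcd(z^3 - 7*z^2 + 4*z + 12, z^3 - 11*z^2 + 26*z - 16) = z - 2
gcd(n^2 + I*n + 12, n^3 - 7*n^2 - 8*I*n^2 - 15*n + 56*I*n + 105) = n - 3*I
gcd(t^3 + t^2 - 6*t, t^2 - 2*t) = t^2 - 2*t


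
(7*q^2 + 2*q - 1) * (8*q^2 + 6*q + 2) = 56*q^4 + 58*q^3 + 18*q^2 - 2*q - 2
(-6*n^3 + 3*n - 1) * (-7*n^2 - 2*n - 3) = 42*n^5 + 12*n^4 - 3*n^3 + n^2 - 7*n + 3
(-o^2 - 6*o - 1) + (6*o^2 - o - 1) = 5*o^2 - 7*o - 2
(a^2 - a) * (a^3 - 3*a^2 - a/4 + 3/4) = a^5 - 4*a^4 + 11*a^3/4 + a^2 - 3*a/4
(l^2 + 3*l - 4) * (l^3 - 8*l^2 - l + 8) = l^5 - 5*l^4 - 29*l^3 + 37*l^2 + 28*l - 32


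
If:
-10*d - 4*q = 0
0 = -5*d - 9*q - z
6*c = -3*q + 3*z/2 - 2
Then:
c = 9*z/28 - 1/3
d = 2*z/35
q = -z/7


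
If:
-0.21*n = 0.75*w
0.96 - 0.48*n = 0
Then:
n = 2.00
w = -0.56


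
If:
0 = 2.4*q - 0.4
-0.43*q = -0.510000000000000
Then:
No Solution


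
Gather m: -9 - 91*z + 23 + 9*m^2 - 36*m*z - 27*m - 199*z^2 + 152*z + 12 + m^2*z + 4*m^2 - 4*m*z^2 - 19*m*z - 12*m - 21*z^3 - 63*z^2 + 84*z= m^2*(z + 13) + m*(-4*z^2 - 55*z - 39) - 21*z^3 - 262*z^2 + 145*z + 26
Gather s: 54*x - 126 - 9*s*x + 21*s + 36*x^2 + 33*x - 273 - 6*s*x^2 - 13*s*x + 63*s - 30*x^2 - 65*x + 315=s*(-6*x^2 - 22*x + 84) + 6*x^2 + 22*x - 84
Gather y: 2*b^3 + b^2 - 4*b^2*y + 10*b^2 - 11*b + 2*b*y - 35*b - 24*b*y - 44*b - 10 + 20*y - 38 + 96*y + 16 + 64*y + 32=2*b^3 + 11*b^2 - 90*b + y*(-4*b^2 - 22*b + 180)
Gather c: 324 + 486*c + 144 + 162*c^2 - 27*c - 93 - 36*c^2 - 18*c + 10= 126*c^2 + 441*c + 385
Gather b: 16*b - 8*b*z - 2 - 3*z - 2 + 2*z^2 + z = b*(16 - 8*z) + 2*z^2 - 2*z - 4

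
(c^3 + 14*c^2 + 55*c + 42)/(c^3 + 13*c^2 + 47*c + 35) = (c + 6)/(c + 5)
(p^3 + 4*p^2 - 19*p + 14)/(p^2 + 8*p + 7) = (p^2 - 3*p + 2)/(p + 1)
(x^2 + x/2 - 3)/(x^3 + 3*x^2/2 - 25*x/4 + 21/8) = 4*(x + 2)/(4*x^2 + 12*x - 7)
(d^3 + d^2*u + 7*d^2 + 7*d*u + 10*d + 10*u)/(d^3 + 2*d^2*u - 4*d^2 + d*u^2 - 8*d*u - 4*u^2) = (d^2 + 7*d + 10)/(d^2 + d*u - 4*d - 4*u)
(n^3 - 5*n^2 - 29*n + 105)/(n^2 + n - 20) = (n^2 - 10*n + 21)/(n - 4)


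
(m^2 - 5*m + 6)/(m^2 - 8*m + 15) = (m - 2)/(m - 5)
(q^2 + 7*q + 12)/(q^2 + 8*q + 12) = (q^2 + 7*q + 12)/(q^2 + 8*q + 12)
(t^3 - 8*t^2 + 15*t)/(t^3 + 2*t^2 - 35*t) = (t - 3)/(t + 7)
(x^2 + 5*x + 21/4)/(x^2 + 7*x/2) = (x + 3/2)/x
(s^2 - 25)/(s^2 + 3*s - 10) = (s - 5)/(s - 2)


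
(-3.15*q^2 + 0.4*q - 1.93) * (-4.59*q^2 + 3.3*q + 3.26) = 14.4585*q^4 - 12.231*q^3 - 0.0902999999999992*q^2 - 5.065*q - 6.2918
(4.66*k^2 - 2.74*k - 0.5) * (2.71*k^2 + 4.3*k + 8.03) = 12.6286*k^4 + 12.6126*k^3 + 24.2828*k^2 - 24.1522*k - 4.015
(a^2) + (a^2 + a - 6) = 2*a^2 + a - 6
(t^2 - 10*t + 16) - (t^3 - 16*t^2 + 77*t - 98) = -t^3 + 17*t^2 - 87*t + 114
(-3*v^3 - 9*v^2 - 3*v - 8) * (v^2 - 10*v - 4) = -3*v^5 + 21*v^4 + 99*v^3 + 58*v^2 + 92*v + 32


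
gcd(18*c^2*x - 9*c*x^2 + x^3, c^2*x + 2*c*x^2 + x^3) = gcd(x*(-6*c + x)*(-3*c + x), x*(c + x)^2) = x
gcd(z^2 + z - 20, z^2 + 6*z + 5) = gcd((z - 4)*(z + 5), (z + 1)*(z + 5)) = z + 5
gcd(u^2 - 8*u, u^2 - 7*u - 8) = u - 8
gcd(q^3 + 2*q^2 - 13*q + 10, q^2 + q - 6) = q - 2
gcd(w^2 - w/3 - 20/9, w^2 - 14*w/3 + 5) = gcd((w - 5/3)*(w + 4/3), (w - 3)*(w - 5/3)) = w - 5/3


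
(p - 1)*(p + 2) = p^2 + p - 2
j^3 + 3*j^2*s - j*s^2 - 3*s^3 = (j - s)*(j + s)*(j + 3*s)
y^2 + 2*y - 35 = (y - 5)*(y + 7)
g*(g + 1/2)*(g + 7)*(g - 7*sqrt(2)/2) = g^4 - 7*sqrt(2)*g^3/2 + 15*g^3/2 - 105*sqrt(2)*g^2/4 + 7*g^2/2 - 49*sqrt(2)*g/4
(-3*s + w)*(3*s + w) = -9*s^2 + w^2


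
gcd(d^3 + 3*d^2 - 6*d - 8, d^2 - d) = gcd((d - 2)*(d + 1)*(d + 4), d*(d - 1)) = 1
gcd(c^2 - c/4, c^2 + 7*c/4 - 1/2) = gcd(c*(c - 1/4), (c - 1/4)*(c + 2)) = c - 1/4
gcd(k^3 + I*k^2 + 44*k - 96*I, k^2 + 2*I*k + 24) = k - 4*I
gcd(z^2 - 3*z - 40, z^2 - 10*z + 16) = z - 8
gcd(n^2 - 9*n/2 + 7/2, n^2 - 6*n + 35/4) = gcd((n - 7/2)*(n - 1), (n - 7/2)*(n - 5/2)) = n - 7/2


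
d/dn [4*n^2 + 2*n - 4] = 8*n + 2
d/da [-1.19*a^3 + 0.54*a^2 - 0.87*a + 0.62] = -3.57*a^2 + 1.08*a - 0.87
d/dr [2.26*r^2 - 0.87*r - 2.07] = 4.52*r - 0.87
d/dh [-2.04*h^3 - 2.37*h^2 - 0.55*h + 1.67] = -6.12*h^2 - 4.74*h - 0.55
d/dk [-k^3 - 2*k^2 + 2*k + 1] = -3*k^2 - 4*k + 2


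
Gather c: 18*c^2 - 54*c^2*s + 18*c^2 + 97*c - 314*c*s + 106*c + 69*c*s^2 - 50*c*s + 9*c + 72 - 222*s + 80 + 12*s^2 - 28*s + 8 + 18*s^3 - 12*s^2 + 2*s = c^2*(36 - 54*s) + c*(69*s^2 - 364*s + 212) + 18*s^3 - 248*s + 160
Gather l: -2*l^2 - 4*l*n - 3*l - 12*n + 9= -2*l^2 + l*(-4*n - 3) - 12*n + 9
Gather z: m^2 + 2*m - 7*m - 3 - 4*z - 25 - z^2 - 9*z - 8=m^2 - 5*m - z^2 - 13*z - 36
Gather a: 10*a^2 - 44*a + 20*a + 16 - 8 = 10*a^2 - 24*a + 8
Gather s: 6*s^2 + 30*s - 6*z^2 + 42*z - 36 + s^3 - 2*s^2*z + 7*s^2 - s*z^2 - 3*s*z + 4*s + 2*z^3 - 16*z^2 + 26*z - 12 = s^3 + s^2*(13 - 2*z) + s*(-z^2 - 3*z + 34) + 2*z^3 - 22*z^2 + 68*z - 48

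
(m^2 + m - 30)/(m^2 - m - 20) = (m + 6)/(m + 4)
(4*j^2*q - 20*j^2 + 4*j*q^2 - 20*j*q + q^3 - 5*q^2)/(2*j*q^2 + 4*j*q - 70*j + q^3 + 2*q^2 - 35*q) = (2*j + q)/(q + 7)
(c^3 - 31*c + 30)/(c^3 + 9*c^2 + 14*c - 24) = (c - 5)/(c + 4)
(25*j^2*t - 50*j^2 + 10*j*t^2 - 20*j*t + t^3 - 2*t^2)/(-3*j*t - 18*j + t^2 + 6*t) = (-25*j^2*t + 50*j^2 - 10*j*t^2 + 20*j*t - t^3 + 2*t^2)/(3*j*t + 18*j - t^2 - 6*t)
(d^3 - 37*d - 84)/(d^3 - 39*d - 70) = (-d^3 + 37*d + 84)/(-d^3 + 39*d + 70)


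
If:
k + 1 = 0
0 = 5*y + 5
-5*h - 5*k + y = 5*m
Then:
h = 4/5 - m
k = -1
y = -1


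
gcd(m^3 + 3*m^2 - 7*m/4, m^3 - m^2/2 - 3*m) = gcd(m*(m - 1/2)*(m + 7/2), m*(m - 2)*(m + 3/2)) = m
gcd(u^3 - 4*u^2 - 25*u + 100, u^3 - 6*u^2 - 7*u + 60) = u^2 - 9*u + 20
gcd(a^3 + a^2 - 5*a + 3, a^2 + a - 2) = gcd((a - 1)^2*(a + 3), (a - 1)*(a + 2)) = a - 1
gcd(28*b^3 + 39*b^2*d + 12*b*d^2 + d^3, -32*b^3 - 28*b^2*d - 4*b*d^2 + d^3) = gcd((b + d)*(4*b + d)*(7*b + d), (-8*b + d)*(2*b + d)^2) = 1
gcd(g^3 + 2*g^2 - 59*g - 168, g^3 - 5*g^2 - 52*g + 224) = g^2 - g - 56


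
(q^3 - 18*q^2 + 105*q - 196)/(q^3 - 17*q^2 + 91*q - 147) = (q - 4)/(q - 3)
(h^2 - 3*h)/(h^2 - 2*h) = (h - 3)/(h - 2)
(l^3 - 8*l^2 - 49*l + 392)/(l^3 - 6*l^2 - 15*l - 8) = (l^2 - 49)/(l^2 + 2*l + 1)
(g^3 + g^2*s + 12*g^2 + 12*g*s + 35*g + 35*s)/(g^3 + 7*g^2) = 1 + s/g + 5/g + 5*s/g^2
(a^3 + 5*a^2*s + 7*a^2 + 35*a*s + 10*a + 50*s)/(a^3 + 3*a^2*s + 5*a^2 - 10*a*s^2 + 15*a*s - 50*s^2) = (-a - 2)/(-a + 2*s)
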